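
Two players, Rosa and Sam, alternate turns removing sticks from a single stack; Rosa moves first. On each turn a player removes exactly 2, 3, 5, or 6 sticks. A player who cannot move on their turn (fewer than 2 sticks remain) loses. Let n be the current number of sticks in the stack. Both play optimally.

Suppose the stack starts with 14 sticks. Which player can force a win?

Rosa wins.

Compute win/loss labels from the base case upward. A position with no move is L. Any other position is W if it can reach an L in one move, else L.
n=0: no move → L
n=1: no move → L
n=2: →0(L), so W
n=3: →1(L), so W
n=4: →1(L), so W
n=5: →0(L), so W
n=6: →1(L), so W
n=7: →1(L), so W
n=8: →6(W), 5(W), 3(W), 2(W) — all W, so L
n=9: →7(W), 6(W), 4(W), 3(W) — all W, so L
n=10: →8(L), so W
n=11: →9(L), so W
n=12: →9(L), so W
n=13: →8(L), so W
n=14: →9(L), so W
From 14 Rosa can remove 5, leaving 9, reaching an L position.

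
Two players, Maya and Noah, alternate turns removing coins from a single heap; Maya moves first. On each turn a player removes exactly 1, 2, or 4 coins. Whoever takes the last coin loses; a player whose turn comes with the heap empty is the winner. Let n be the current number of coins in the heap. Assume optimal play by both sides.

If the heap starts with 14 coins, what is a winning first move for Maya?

Build the W/L table. Terminal = W. A non-terminal position is W if it has a move to some L; otherwise it is L.
n=0: no move; the opponent has just taken the last coin and therefore loses → W
n=1: the only move is to 0(W), a W ⇒ L
n=2: can move to 1, which is L ⇒ W
n=3: can move to 1, which is L ⇒ W
n=4: moves to 3(W), 2(W), 0(W); every one is W ⇒ L
n=5: can move to 4, which is L ⇒ W
n=6: can move to 4, which is L ⇒ W
n=7: moves to 6(W), 5(W), 3(W); every one is W ⇒ L
n=8: can move to 7, which is L ⇒ W
n=9: can move to 7, which is L ⇒ W
n=10: moves to 9(W), 8(W), 6(W); every one is W ⇒ L
n=11: can move to 10, which is L ⇒ W
n=12: can move to 10, which is L ⇒ W
n=13: moves to 12(W), 11(W), 9(W); every one is W ⇒ L
n=14: can move to 13, which is L ⇒ W
From 14, the L positions reachable in one move are: 13, 10. Any move reaching one of these is winning.

Remove 1, leaving 13.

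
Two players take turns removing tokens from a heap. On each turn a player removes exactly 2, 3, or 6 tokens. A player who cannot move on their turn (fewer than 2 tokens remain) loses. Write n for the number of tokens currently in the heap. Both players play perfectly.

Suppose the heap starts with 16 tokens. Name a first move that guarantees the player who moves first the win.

Label each position W (a win for the player to move) or L (a loss). A position with no legal move is L; any other position is W exactly when some move reaches an L, and L when every move reaches a W.
n=0: no move → L
n=1: no move → L
n=2: reaches L-position 0 → W
n=3: reaches L-position 1 → W
n=4: reaches L-position 1 → W
n=5: only reaches 3(W), 2(W), all W → L
n=6: reaches L-position 0 → W
n=7: reaches L-position 5 → W
n=8: reaches L-position 5 → W
n=9: only reaches 7(W), 6(W), 3(W), all W → L
n=10: only reaches 8(W), 7(W), 4(W), all W → L
n=11: reaches L-position 9 → W
n=12: reaches L-position 10 → W
n=13: reaches L-position 10 → W
n=14: only reaches 12(W), 11(W), 8(W), all W → L
n=15: reaches L-position 9 → W
n=16: reaches L-position 14 → W
From 16, the L positions reachable in one move are: 14, 10. Any move reaching one of these is winning.

Remove 2, leaving 14.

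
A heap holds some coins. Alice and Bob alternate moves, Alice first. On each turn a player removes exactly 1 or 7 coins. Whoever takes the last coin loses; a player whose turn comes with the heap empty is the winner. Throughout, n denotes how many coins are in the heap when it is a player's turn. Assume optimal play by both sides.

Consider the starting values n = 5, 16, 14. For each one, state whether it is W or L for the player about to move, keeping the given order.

5: L, 16: W, 14: W

Label each position W (a win for the player to move) or L (a loss). A position with no legal move is W; any other position is W exactly when some move reaches an L, and L when every move reaches a W.
n=0: no move; the opponent has just taken the last coin and therefore loses → W
n=1: →0(W) only, which is W, so L
n=2: →1(L), so W
n=3: →2(W) only, which is W, so L
n=4: →3(L), so W
n=5: →4(W) only, which is W, so L
n=6: →5(L), so W
n=7: →6(W), 0(W) — all W, so L
n=8: →7(L), so W
n=9: →8(W), 2(W) — all W, so L
n=10: →9(L), so W
n=11: →10(W), 4(W) — all W, so L
n=12: →11(L), so W
n=13: →12(W), 6(W) — all W, so L
n=14: →13(L), so W
n=15: →14(W), 8(W) — all W, so L
n=16: →15(L), so W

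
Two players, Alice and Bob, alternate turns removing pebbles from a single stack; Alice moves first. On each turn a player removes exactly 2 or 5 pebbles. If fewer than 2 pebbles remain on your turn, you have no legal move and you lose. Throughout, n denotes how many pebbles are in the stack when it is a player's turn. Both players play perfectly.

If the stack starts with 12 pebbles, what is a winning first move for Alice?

Remove 5, leaving 7.

Build the W/L table. Terminal = L. A non-terminal position is W if it has a move to some L; otherwise it is L.
n=0: no move → L
n=1: no move → L
n=2: can move to 0, which is L ⇒ W
n=3: can move to 1, which is L ⇒ W
n=4: the only move is to 2(W), a W ⇒ L
n=5: can move to 0, which is L ⇒ W
n=6: can move to 4, which is L ⇒ W
n=7: moves to 5(W), 2(W); every one is W ⇒ L
n=8: moves to 6(W), 3(W); every one is W ⇒ L
n=9: can move to 7, which is L ⇒ W
n=10: can move to 8, which is L ⇒ W
n=11: moves to 9(W), 6(W); every one is W ⇒ L
n=12: can move to 7, which is L ⇒ W
From 12, the L positions reachable in one move are: 7.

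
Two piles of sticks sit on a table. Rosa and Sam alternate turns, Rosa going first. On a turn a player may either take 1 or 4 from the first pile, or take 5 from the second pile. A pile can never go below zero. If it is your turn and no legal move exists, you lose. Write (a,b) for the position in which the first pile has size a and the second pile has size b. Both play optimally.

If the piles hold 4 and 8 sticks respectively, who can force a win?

Rosa wins.

Classify positions by backward induction: terminal positions (no move available) are L. From any other position, the mover wins iff some move reaches an L.
No move ever increases a pile, so every position that can arise here has a ≤ 4 and b ≤ 8; it is enough to label the cells with 0 ≤ a ≤ 4 and 0 ≤ b ≤ 8.
Every move lowers a or b (never raises either), so fill the grid row by row in increasing a, and left to right within a row: each cell's successors are then already labelled.
      b=0  b=1  b=2  b=3  b=4  b=5  b=6  b=7  b=8
a=0:    L    L    L    L    L    W    W    W    W
a=1:    W    W    W    W    W    L    L    L    L
a=2:    L    L    L    L    L    W    W    W    W
a=3:    W    W    W    W    W    L    L    L    L
a=4:    W    W    W    W    W    W    W    W    W
Cells with no legal move (terminal, hence L): (0,0), (0,1), (0,2), (0,3), (0,4).
The remaining L cells, each justified by listing all of its moves:
(1,5): only reaches (0,5)(W), (1,0)(W), all W → L
(1,6): only reaches (0,6)(W), (1,1)(W), all W → L
(1,7): only reaches (0,7)(W), (1,2)(W), all W → L
(1,8): only reaches (0,8)(W), (1,3)(W), all W → L
(2,0): only reaches (1,0)(W), which is W → L
(2,1): only reaches (1,1)(W), which is W → L
(2,2): only reaches (1,2)(W), which is W → L
(2,3): only reaches (1,3)(W), which is W → L
(2,4): only reaches (1,4)(W), which is W → L
(3,5): only reaches (2,5)(W), (3,0)(W), all W → L
(3,6): only reaches (2,6)(W), (3,1)(W), all W → L
(3,7): only reaches (2,7)(W), (3,2)(W), all W → L
(3,8): only reaches (2,8)(W), (3,3)(W), all W → L
Every other cell has at least one move into one of the L cells above, so it is W.
The starting position (4,8) is W: Rosa should move to (3,8), handing over an L position.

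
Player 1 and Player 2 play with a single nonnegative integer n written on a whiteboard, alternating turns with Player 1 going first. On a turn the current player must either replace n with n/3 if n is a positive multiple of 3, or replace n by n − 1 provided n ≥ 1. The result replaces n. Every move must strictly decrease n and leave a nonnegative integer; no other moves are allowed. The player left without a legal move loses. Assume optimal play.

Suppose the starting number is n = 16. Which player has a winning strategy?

Player 1 wins.

Use the standard recursion: the mover loses at a terminal position; elsewhere, the mover wins exactly when some move hands the opponent an L position.
n=0: no move → L
n=1: can move to 0, which is L ⇒ W
n=2: the only move is to 1(W), a W ⇒ L
n=3: can move to 2, which is L ⇒ W
n=4: the only move is to 3(W), a W ⇒ L
n=5: can move to 4, which is L ⇒ W
n=6: can move to 2, which is L ⇒ W
n=7: the only move is to 6(W), a W ⇒ L
n=8: can move to 7, which is L ⇒ W
n=9: moves to 3(W), 8(W); every one is W ⇒ L
n=10: can move to 9, which is L ⇒ W
n=11: the only move is to 10(W), a W ⇒ L
n=12: can move to 4, which is L ⇒ W
n=13: the only move is to 12(W), a W ⇒ L
n=14: can move to 13, which is L ⇒ W
n=15: moves to 5(W), 14(W); every one is W ⇒ L
n=16: can move to 15, which is L ⇒ W
From 16 Player 1 can move to 15, reaching an L position.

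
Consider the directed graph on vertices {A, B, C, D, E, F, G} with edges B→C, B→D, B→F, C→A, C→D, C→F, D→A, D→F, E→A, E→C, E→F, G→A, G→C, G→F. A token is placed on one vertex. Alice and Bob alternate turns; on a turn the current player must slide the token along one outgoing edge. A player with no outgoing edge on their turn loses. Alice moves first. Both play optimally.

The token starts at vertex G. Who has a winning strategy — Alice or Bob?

Build the W/L table. Terminal = L. A non-terminal position is W if it has a move to some L; otherwise it is L.
Every edge goes from a vertex to one that appears earlier in the order F, A, D, C, G, E, B, so processing vertices in that order labels each vertex after all of its successors.
F: no outgoing edge → L
A: no outgoing edge → L
D: →A(L), so W
C: →A(L), so W
G: →A(L), so W
E: →A(L), so W
B: →F(L), so W
The starting position G is W: Alice should move to A, handing over an L position.

Alice wins.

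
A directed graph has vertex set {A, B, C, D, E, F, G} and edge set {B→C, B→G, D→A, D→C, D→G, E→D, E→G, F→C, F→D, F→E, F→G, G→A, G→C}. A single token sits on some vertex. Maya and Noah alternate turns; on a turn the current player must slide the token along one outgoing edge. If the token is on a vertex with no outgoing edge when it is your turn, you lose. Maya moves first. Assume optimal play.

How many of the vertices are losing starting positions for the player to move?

Positions with no move are L. A position that does have a move is losing for the player to move precisely when every available move leads to a winning position for the opponent. Fill in the labels:
Every edge goes from a vertex to one that appears earlier in the order A, C, G, D, E, B, F, so processing vertices in that order labels each vertex after all of its successors.
A: no outgoing edge → L
C: no outgoing edge → L
G: →C(L), so W
D: →C(L), so W
E: →D(W), G(W) — all W, so L
B: →C(L), so W
F: →E(L), so W
The L vertices are A, C, E; that is 3 in all.

3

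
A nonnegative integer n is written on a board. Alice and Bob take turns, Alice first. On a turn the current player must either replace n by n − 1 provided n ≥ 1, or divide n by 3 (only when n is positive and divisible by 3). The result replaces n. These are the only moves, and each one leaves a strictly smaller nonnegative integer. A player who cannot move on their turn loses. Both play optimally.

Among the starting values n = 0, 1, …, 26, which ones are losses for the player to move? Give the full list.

Compute win/loss labels from the base case upward. A position with no move is L. Any other position is W if it can reach an L in one move, else L.
n=0: no move → L
n=1: reaches L-position 0 → W
n=2: only reaches 1(W), which is W → L
n=3: reaches L-position 2 → W
n=4: only reaches 3(W), which is W → L
n=5: reaches L-position 4 → W
n=6: reaches L-position 2 → W
n=7: only reaches 6(W), which is W → L
n=8: reaches L-position 7 → W
n=9: only reaches 3(W), 8(W), all W → L
n=10: reaches L-position 9 → W
n=11: only reaches 10(W), which is W → L
n=12: reaches L-position 4 → W
n=13: only reaches 12(W), which is W → L
n=14: reaches L-position 13 → W
n=15: only reaches 5(W), 14(W), all W → L
n=16: reaches L-position 15 → W
n=17: only reaches 16(W), which is W → L
n=18: reaches L-position 17 → W
n=19: only reaches 18(W), which is W → L
n=20: reaches L-position 19 → W
n=21: reaches L-position 7 → W
n=22: only reaches 21(W), which is W → L
n=23: reaches L-position 22 → W
n=24: only reaches 8(W), 23(W), all W → L
n=25: reaches L-position 24 → W
n=26: only reaches 25(W), which is W → L
Reading off the rows marked L gives the requested list; there are 13 such values of n.

0, 2, 4, 7, 9, 11, 13, 15, 17, 19, 22, 24, 26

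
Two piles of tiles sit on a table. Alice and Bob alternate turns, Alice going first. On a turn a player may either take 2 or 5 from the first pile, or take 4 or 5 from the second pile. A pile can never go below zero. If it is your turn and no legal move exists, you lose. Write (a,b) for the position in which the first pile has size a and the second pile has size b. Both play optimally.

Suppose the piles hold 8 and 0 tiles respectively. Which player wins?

Bob wins.

Compute win/loss labels from the base case upward. A position with no move is L. Any other position is W if it can reach an L in one move, else L.
No move ever increases a pile, so every position that can arise here has a ≤ 8 and b ≤ 0; it is enough to label the cells with 0 ≤ a ≤ 8 and 0 ≤ b ≤ 0.
Every move lowers a or b (never raises either), so fill the grid row by row in increasing a, and left to right within a row: each cell's successors are then already labelled.
      b=0
a=0:    L
a=1:    L
a=2:    W
a=3:    W
a=4:    L
a=5:    W
a=6:    W
a=7:    L
a=8:    L
Cells with no legal move (terminal, hence L): (0,0), (1,0).
The remaining L cells, each justified by listing all of its moves:
(4,0): L (sole option (2,0)(W) is W)
(7,0): L (options (5,0)(W), (2,0)(W) are all W)
(8,0): L (options (6,0)(W), (3,0)(W) are all W)
Every other cell has at least one move into one of the L cells above, so it is W.
Every move from (8,0) reaches a W position, so the mover loses.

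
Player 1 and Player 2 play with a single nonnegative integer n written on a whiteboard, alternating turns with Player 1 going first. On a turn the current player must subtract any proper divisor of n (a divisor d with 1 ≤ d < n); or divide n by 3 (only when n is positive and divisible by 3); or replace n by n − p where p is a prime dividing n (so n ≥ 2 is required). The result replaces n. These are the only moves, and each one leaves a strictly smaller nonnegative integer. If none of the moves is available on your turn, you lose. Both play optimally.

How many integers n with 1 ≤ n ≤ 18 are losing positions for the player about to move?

Build the W/L table. Terminal = L. A non-terminal position is W if it has a move to some L; otherwise it is L.
n=0: no move → L
n=1: no move → L
n=2: →0(L), so W
n=3: →0(L), so W
n=4: →2(W), 3(W) — all W, so L
n=5: →0(L), so W
n=6: →4(L), so W
n=7: →0(L), so W
n=8: →4(L), so W
n=9: →3(W), 6(W), 8(W) — all W, so L
n=10: →9(L), so W
n=11: →0(L), so W
n=12: →4(L), so W
n=13: →0(L), so W
n=14: →7(W), 12(W), 13(W) — all W, so L
n=15: →14(L), so W
n=16: →14(L), so W
n=17: →0(L), so W
n=18: →9(L), so W
L entries with 1 ≤ n ≤ 18 (n=0 is outside the asked range and is not counted): n = 1, 4, 9, 14; that makes 4.

4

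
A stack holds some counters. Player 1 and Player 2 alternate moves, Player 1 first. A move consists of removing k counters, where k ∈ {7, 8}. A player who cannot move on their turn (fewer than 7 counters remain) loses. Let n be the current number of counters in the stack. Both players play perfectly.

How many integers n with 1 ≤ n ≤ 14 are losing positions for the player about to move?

Classify positions by backward induction: terminal positions (no move available) are L. From any other position, the mover wins iff some move reaches an L.
n=0: no move → L
n=1: no move → L
n=2: no move → L
n=3: no move → L
n=4: no move → L
n=5: no move → L
n=6: no move → L
n=7: can move to 0, which is L ⇒ W
n=8: can move to 1, which is L ⇒ W
n=9: can move to 2, which is L ⇒ W
n=10: can move to 3, which is L ⇒ W
n=11: can move to 4, which is L ⇒ W
n=12: can move to 5, which is L ⇒ W
n=13: can move to 6, which is L ⇒ W
n=14: can move to 6, which is L ⇒ W
L entries with 1 ≤ n ≤ 14 (n=0 is outside the asked range and is not counted): n = 1, 2, 3, 4, 5, 6; that makes 6.

6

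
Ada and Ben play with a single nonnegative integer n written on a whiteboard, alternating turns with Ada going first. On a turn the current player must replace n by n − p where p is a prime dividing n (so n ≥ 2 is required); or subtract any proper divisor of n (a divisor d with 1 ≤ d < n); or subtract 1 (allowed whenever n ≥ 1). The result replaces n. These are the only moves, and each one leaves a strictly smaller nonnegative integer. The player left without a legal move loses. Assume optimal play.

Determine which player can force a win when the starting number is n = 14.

Compute win/loss labels from the base case upward. A position with no move is L. Any other position is W if it can reach an L in one move, else L.
n=0: no move → L
n=1: reaches L-position 0 → W
n=2: reaches L-position 0 → W
n=3: reaches L-position 0 → W
n=4: only reaches 2(W), 3(W), all W → L
n=5: reaches L-position 0 → W
n=6: reaches L-position 4 → W
n=7: reaches L-position 0 → W
n=8: reaches L-position 4 → W
n=9: only reaches 6(W), 8(W), all W → L
n=10: reaches L-position 9 → W
n=11: reaches L-position 0 → W
n=12: reaches L-position 9 → W
n=13: reaches L-position 0 → W
n=14: only reaches 7(W), 12(W), 13(W), all W → L
The starting position 14 is L: whatever Ada does, the opponent receives a W position.

Ben wins.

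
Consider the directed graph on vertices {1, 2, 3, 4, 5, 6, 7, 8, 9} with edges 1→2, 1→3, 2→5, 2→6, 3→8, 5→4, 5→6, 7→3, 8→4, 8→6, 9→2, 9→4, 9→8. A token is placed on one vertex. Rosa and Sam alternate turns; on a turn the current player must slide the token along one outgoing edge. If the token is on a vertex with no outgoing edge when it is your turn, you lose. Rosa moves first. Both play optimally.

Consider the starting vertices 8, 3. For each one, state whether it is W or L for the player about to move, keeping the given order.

8: W, 3: L

Use the standard recursion: the mover loses at a terminal position; elsewhere, the mover wins exactly when some move hands the opponent an L position.
Every edge goes from a vertex to one that appears earlier in the order 4, 6, 5, 8, 3, 2, 9, 7, 1, so processing vertices in that order labels each vertex after all of its successors.
4: no outgoing edge → L
6: no outgoing edge → L
5: reaches L-position 6 → W
8: reaches L-position 6 → W
3: only reaches 8(W), which is W → L
2: reaches L-position 6 → W
9: reaches L-position 4 → W
7: reaches L-position 3 → W
1: reaches L-position 3 → W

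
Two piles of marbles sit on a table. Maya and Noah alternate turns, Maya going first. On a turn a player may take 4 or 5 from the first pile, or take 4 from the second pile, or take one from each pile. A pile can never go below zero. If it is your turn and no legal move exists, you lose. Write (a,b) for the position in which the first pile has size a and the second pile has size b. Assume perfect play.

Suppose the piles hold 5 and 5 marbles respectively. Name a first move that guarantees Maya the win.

Move to (1,5).

Compute win/loss labels from the base case upward. A position with no move is L. Any other position is W if it can reach an L in one move, else L.
No move ever increases a pile, so every position that can arise here has a ≤ 5 and b ≤ 5; it is enough to label the cells with 0 ≤ a ≤ 5 and 0 ≤ b ≤ 5.
Every move lowers a or b (never raises either), so fill the grid row by row in increasing a, and left to right within a row: each cell's successors are then already labelled.
      b=0  b=1  b=2  b=3  b=4  b=5
a=0:    L    L    L    L    W    W
a=1:    L    W    W    W    W    L
a=2:    L    W    L    L    W    L
a=3:    L    W    L    W    W    L
a=4:    W    W    W    W    L    L
a=5:    W    W    W    W    L    W
Cells with no legal move (terminal, hence L): (0,0), (0,1), (0,2), (0,3), (1,0), (2,0), (3,0).
The remaining L cells, each justified by listing all of its moves:
(1,5): →(1,1)(W), (0,4)(W) — all W, so L
(2,2): →(1,1)(W) only, which is W, so L
(2,3): →(1,2)(W) only, which is W, so L
(2,5): →(2,1)(W), (1,4)(W) — all W, so L
(3,2): →(2,1)(W) only, which is W, so L
(3,5): →(3,1)(W), (2,4)(W) — all W, so L
(4,4): →(0,4)(W), (4,0)(W), (3,3)(W) — all W, so L
(4,5): →(0,5)(W), (4,1)(W), (3,4)(W) — all W, so L
(5,4): →(1,4)(W), (0,4)(W), (5,0)(W), (4,3)(W) — all W, so L
Every other cell has at least one move into one of the L cells above, so it is W.
From (5,5), the L positions reachable in one move are: (1,5), (4,4). Any move reaching one of these is winning.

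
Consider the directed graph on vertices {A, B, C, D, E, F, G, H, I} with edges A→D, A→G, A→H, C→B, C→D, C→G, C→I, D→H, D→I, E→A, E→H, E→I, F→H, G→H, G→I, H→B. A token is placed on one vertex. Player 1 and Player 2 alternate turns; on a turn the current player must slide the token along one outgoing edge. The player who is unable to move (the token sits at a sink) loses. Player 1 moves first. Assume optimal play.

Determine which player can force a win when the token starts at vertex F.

Player 2 wins.

Compute win/loss labels from the base case upward. A position with no move is L. Any other position is W if it can reach an L in one move, else L.
Every edge goes from a vertex to one that appears earlier in the order B, I, H, G, D, F, C, A, E, so processing vertices in that order labels each vertex after all of its successors.
B: no outgoing edge → L
I: no outgoing edge → L
H: can move to B, which is L ⇒ W
G: can move to I, which is L ⇒ W
D: can move to I, which is L ⇒ W
F: the only move is to H(W), a W ⇒ L
C: can move to I, which is L ⇒ W
A: moves to D(W), G(W), H(W); every one is W ⇒ L
E: can move to A, which is L ⇒ W
Every move from F reaches a W position, so the mover loses.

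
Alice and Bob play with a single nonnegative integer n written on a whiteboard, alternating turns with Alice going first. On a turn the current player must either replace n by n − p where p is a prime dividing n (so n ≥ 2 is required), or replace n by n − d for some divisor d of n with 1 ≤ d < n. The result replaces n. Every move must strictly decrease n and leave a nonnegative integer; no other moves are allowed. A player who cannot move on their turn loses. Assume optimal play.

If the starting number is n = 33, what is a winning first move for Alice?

Positions with no move are L. A position that does have a move is losing for the player to move precisely when every available move leads to a winning position for the opponent. Fill in the labels:
n=0: no move → L
n=1: no move → L
n=2: reaches L-position 0 → W
n=3: reaches L-position 0 → W
n=4: only reaches 2(W), 3(W), all W → L
n=5: reaches L-position 0 → W
n=6: reaches L-position 4 → W
n=7: reaches L-position 0 → W
n=8: reaches L-position 4 → W
n=9: only reaches 6(W), 8(W), all W → L
n=10: reaches L-position 9 → W
n=11: reaches L-position 0 → W
n=12: reaches L-position 9 → W
n=13: reaches L-position 0 → W
n=14: only reaches 7(W), 12(W), 13(W), all W → L
n=15: reaches L-position 14 → W
n=16: reaches L-position 14 → W
n=17: reaches L-position 0 → W
n=18: reaches L-position 9 → W
n=19: reaches L-position 0 → W
n=20: only reaches 10(W), 15(W), 16(W), 18(W), 19(W), all W → L
n=21: reaches L-position 14 → W
n=22: reaches L-position 20 → W
n=23: reaches L-position 0 → W
n=24: reaches L-position 20 → W
n=25: reaches L-position 20 → W
n=26: only reaches 13(W), 24(W), 25(W), all W → L
n=27: reaches L-position 26 → W
n=28: reaches L-position 14 → W
n=29: reaches L-position 0 → W
n=30: reaches L-position 20 → W
n=31: reaches L-position 0 → W
n=32: only reaches 16(W), 24(W), 28(W), 30(W), 31(W), all W → L
n=33: reaches L-position 32 → W
From 33, the L positions reachable in one move are: 32.

Move to 32.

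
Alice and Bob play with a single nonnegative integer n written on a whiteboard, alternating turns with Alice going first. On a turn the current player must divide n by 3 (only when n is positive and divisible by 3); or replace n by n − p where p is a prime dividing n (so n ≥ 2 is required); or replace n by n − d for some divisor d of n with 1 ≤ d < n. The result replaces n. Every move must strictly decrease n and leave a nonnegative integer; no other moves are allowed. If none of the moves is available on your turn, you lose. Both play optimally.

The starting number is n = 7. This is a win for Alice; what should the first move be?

Move to 0.

Build the W/L table. Terminal = L. A non-terminal position is W if it has a move to some L; otherwise it is L.
n=0: no move → L
n=1: no move → L
n=2: W (go to 0, an L position)
n=3: W (go to 0, an L position)
n=4: L (options 2(W), 3(W) are all W)
n=5: W (go to 0, an L position)
n=6: W (go to 4, an L position)
n=7: W (go to 0, an L position)
From 7, the L positions reachable in one move are: 0.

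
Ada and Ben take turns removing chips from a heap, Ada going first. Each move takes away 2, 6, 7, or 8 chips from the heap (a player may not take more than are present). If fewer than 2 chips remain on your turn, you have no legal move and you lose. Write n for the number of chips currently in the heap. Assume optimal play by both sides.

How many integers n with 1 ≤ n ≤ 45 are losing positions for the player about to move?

Label each position W (a win for the player to move) or L (a loss). A position with no legal move is L; any other position is W exactly when some move reaches an L, and L when every move reaches a W.
n=0: no move → L
n=1: no move → L
n=2: →0(L), so W
n=3: →1(L), so W
n=4: →2(W) only, which is W, so L
n=5: →3(W) only, which is W, so L
n=6: →4(L), so W
n=7: →5(L), so W
n=8: →1(L), so W
n=9: →1(L), so W
n=10: →4(L), so W
n=11: →5(L), so W
n=12: →5(L), so W
n=13: →5(L), so W
n=14: →12(W), 8(W), 7(W), 6(W) — all W, so L
n=15: →13(W), 9(W), 8(W), 7(W) — all W, so L
n=16: →14(L), so W
n=17: →15(L), so W
n=18: →16(W), 12(W), 11(W), 10(W) — all W, so L
n=19: →17(W), 13(W), 12(W), 11(W) — all W, so L
n=20: →18(L), so W
n=21: →19(L), so W
n=22: →15(L), so W
n=23: →15(L), so W
n=24: →18(L), so W
n=25: →19(L), so W
n=26: →19(L), so W
n=27: →19(L), so W
n=28: →26(W), 22(W), 21(W), 20(W) — all W, so L
n=29: →27(W), 23(W), 22(W), 21(W) — all W, so L
n=30: →28(L), so W
n=31: →29(L), so W
n=32: →30(W), 26(W), 25(W), 24(W) — all W, so L
n=33: →31(W), 27(W), 26(W), 25(W) — all W, so L
n=34: →32(L), so W
n=35: →33(L), so W
n=36: →29(L), so W
n=37: →29(L), so W
n=38: →32(L), so W
n=39: →33(L), so W
n=40: →33(L), so W
n=41: →33(L), so W
n=42: →40(W), 36(W), 35(W), 34(W) — all W, so L
n=43: →41(W), 37(W), 36(W), 35(W) — all W, so L
n=44: →42(L), so W
n=45: →43(L), so W
L entries with 1 ≤ n ≤ 45 (n=0 is outside the asked range and is not counted): n = 1, 4, 5, 14, 15, 18, 19, 28, 29, 32, 33, 42, 43; that makes 13.

13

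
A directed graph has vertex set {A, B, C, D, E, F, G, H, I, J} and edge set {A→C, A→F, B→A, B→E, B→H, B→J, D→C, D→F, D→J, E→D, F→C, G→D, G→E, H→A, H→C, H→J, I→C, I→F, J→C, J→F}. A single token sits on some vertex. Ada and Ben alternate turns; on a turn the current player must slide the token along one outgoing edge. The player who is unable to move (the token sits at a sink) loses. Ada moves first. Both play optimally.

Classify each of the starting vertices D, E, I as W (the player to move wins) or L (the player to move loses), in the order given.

Build the W/L table. Terminal = L. A non-terminal position is W if it has a move to some L; otherwise it is L.
Every edge goes from a vertex to one that appears earlier in the order C, F, A, J, D, H, E, G, I, B, so processing vertices in that order labels each vertex after all of its successors.
C: no outgoing edge → L
F: W (go to C, an L position)
A: W (go to C, an L position)
J: W (go to C, an L position)
D: W (go to C, an L position)
H: W (go to C, an L position)
E: L (sole option D(W) is W)
G: W (go to E, an L position)
I: W (go to C, an L position)
B: W (go to E, an L position)

D: W, E: L, I: W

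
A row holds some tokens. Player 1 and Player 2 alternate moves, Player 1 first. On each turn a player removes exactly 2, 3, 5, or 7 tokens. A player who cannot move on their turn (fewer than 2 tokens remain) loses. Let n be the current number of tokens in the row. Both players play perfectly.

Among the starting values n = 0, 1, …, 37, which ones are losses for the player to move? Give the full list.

0, 1, 9, 10, 18, 19, 27, 28, 36, 37

Compute win/loss labels from the base case upward. A position with no move is L. Any other position is W if it can reach an L in one move, else L.
n=0: no move → L
n=1: no move → L
n=2: →0(L), so W
n=3: →1(L), so W
n=4: →1(L), so W
n=5: →0(L), so W
n=6: →1(L), so W
n=7: →0(L), so W
n=8: →1(L), so W
n=9: →7(W), 6(W), 4(W), 2(W) — all W, so L
n=10: →8(W), 7(W), 5(W), 3(W) — all W, so L
n=11: →9(L), so W
n=12: →10(L), so W
n=13: →10(L), so W
n=14: →9(L), so W
n=15: →10(L), so W
n=16: →9(L), so W
n=17: →10(L), so W
n=18: →16(W), 15(W), 13(W), 11(W) — all W, so L
n=19: →17(W), 16(W), 14(W), 12(W) — all W, so L
n=20: →18(L), so W
n=21: →19(L), so W
n=22: →19(L), so W
n=23: →18(L), so W
n=24: →19(L), so W
n=25: →18(L), so W
n=26: →19(L), so W
n=27: →25(W), 24(W), 22(W), 20(W) — all W, so L
n=28: →26(W), 25(W), 23(W), 21(W) — all W, so L
n=29: →27(L), so W
n=30: →28(L), so W
n=31: →28(L), so W
n=32: →27(L), so W
n=33: →28(L), so W
n=34: →27(L), so W
n=35: →28(L), so W
n=36: →34(W), 33(W), 31(W), 29(W) — all W, so L
n=37: →35(W), 34(W), 32(W), 30(W) — all W, so L
Reading off the rows marked L gives the requested list; there are 10 such values of n.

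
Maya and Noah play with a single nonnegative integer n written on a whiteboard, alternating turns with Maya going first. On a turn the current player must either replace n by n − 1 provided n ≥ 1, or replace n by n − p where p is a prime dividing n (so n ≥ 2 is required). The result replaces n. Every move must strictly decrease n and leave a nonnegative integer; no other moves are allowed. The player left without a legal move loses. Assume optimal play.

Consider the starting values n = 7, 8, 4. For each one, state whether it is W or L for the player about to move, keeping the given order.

Positions with no move are L. A position that does have a move is losing for the player to move precisely when every available move leads to a winning position for the opponent. Fill in the labels:
n=0: no move → L
n=1: can move to 0, which is L ⇒ W
n=2: can move to 0, which is L ⇒ W
n=3: can move to 0, which is L ⇒ W
n=4: moves to 2(W), 3(W); every one is W ⇒ L
n=5: can move to 0, which is L ⇒ W
n=6: can move to 4, which is L ⇒ W
n=7: can move to 0, which is L ⇒ W
n=8: moves to 6(W), 7(W); every one is W ⇒ L

7: W, 8: L, 4: L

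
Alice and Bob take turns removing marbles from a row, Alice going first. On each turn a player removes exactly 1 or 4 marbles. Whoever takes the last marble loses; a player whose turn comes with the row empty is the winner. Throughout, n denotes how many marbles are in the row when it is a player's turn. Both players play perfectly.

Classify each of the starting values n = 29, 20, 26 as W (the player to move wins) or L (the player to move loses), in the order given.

29: W, 20: W, 26: L

Build the W/L table. Terminal = W. A non-terminal position is W if it has a move to some L; otherwise it is L.
n=0: no move; the opponent has just taken the last marble and therefore loses → W
n=1: only reaches 0(W), which is W → L
n=2: reaches L-position 1 → W
n=3: only reaches 2(W), which is W → L
n=4: reaches L-position 3 → W
n=5: reaches L-position 1 → W
n=6: only reaches 5(W), 2(W), all W → L
n=7: reaches L-position 6 → W
n=8: only reaches 7(W), 4(W), all W → L
n=9: reaches L-position 8 → W
n=10: reaches L-position 6 → W
n=11: only reaches 10(W), 7(W), all W → L
n=12: reaches L-position 11 → W
n=13: only reaches 12(W), 9(W), all W → L
n=14: reaches L-position 13 → W
n=15: reaches L-position 11 → W
n=16: only reaches 15(W), 12(W), all W → L
n=17: reaches L-position 16 → W
n=18: only reaches 17(W), 14(W), all W → L
n=19: reaches L-position 18 → W
n=20: reaches L-position 16 → W
n=21: only reaches 20(W), 17(W), all W → L
n=22: reaches L-position 21 → W
n=23: only reaches 22(W), 19(W), all W → L
n=24: reaches L-position 23 → W
n=25: reaches L-position 21 → W
n=26: only reaches 25(W), 22(W), all W → L
n=27: reaches L-position 26 → W
n=28: only reaches 27(W), 24(W), all W → L
n=29: reaches L-position 28 → W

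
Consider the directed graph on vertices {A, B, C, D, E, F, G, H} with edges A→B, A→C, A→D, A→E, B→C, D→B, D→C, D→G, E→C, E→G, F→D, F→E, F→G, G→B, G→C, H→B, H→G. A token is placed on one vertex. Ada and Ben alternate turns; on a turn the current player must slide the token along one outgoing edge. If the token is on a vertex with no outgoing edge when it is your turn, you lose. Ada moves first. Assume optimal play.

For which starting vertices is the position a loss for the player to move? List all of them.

C, F, H

Build the W/L table. Terminal = L. A non-terminal position is W if it has a move to some L; otherwise it is L.
Every edge goes from a vertex to one that appears earlier in the order C, B, G, D, E, F, A, H, so processing vertices in that order labels each vertex after all of its successors.
C: no outgoing edge → L
B: reaches L-position C → W
G: reaches L-position C → W
D: reaches L-position C → W
E: reaches L-position C → W
F: only reaches E(W), D(W), G(W), all W → L
A: reaches L-position C → W
H: only reaches G(W), B(W), all W → L
Reading off the rows marked L gives the requested list; there are 3 such vertices.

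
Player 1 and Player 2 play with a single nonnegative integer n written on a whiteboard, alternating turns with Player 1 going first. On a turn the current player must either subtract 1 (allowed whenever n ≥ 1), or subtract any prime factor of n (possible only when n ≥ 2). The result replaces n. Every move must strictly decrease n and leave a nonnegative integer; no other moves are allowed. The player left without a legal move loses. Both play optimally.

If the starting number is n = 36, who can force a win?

Work bottom-up. With no move the player to move loses. Otherwise the position is W if at least one move leads to an L position for the opponent, and L if every move leads to a W.
n=0: no move → L
n=1: reaches L-position 0 → W
n=2: reaches L-position 0 → W
n=3: reaches L-position 0 → W
n=4: only reaches 2(W), 3(W), all W → L
n=5: reaches L-position 0 → W
n=6: reaches L-position 4 → W
n=7: reaches L-position 0 → W
n=8: only reaches 6(W), 7(W), all W → L
n=9: reaches L-position 8 → W
n=10: reaches L-position 8 → W
n=11: reaches L-position 0 → W
n=12: only reaches 9(W), 10(W), 11(W), all W → L
n=13: reaches L-position 0 → W
n=14: reaches L-position 12 → W
n=15: reaches L-position 12 → W
n=16: only reaches 14(W), 15(W), all W → L
n=17: reaches L-position 0 → W
n=18: reaches L-position 16 → W
n=19: reaches L-position 0 → W
n=20: only reaches 15(W), 18(W), 19(W), all W → L
n=21: reaches L-position 20 → W
n=22: reaches L-position 20 → W
n=23: reaches L-position 0 → W
n=24: only reaches 21(W), 22(W), 23(W), all W → L
n=25: reaches L-position 20 → W
n=26: reaches L-position 24 → W
n=27: reaches L-position 24 → W
n=28: only reaches 21(W), 26(W), 27(W), all W → L
n=29: reaches L-position 0 → W
n=30: reaches L-position 28 → W
n=31: reaches L-position 0 → W
n=32: only reaches 30(W), 31(W), all W → L
n=33: reaches L-position 32 → W
n=34: reaches L-position 32 → W
n=35: reaches L-position 28 → W
n=36: only reaches 33(W), 34(W), 35(W), all W → L
The starting position 36 is L: whatever Player 1 does, the opponent receives a W position.

Player 2 wins.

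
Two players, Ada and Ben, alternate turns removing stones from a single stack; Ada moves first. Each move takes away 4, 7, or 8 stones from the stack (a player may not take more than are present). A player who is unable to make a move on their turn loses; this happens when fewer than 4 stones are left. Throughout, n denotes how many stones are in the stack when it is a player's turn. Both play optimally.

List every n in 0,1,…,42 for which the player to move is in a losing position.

0, 1, 2, 3, 12, 13, 14, 15, 24, 25, 26, 27, 36, 37, 38, 39

Label each position W (a win for the player to move) or L (a loss). A position with no legal move is L; any other position is W exactly when some move reaches an L, and L when every move reaches a W.
n=0: no move → L
n=1: no move → L
n=2: no move → L
n=3: no move → L
n=4: reaches L-position 0 → W
n=5: reaches L-position 1 → W
n=6: reaches L-position 2 → W
n=7: reaches L-position 3 → W
n=8: reaches L-position 1 → W
n=9: reaches L-position 2 → W
n=10: reaches L-position 3 → W
n=11: reaches L-position 3 → W
n=12: only reaches 8(W), 5(W), 4(W), all W → L
n=13: only reaches 9(W), 6(W), 5(W), all W → L
n=14: only reaches 10(W), 7(W), 6(W), all W → L
n=15: only reaches 11(W), 8(W), 7(W), all W → L
n=16: reaches L-position 12 → W
n=17: reaches L-position 13 → W
n=18: reaches L-position 14 → W
n=19: reaches L-position 15 → W
n=20: reaches L-position 13 → W
n=21: reaches L-position 14 → W
n=22: reaches L-position 15 → W
n=23: reaches L-position 15 → W
n=24: only reaches 20(W), 17(W), 16(W), all W → L
n=25: only reaches 21(W), 18(W), 17(W), all W → L
n=26: only reaches 22(W), 19(W), 18(W), all W → L
n=27: only reaches 23(W), 20(W), 19(W), all W → L
n=28: reaches L-position 24 → W
n=29: reaches L-position 25 → W
n=30: reaches L-position 26 → W
n=31: reaches L-position 27 → W
n=32: reaches L-position 25 → W
n=33: reaches L-position 26 → W
n=34: reaches L-position 27 → W
n=35: reaches L-position 27 → W
n=36: only reaches 32(W), 29(W), 28(W), all W → L
n=37: only reaches 33(W), 30(W), 29(W), all W → L
n=38: only reaches 34(W), 31(W), 30(W), all W → L
n=39: only reaches 35(W), 32(W), 31(W), all W → L
n=40: reaches L-position 36 → W
n=41: reaches L-position 37 → W
n=42: reaches L-position 38 → W
The losing starting values of n are exactly the entries labelled L in this table (16 of them).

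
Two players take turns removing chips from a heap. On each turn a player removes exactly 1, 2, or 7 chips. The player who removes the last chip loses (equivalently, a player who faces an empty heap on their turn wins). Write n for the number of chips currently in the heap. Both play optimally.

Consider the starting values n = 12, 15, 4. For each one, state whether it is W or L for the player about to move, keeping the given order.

12: W, 15: W, 4: L

Use the standard recursion: the mover wins at a terminal position; elsewhere, the mover wins exactly when some move hands the opponent an L position.
n=0: no move; the opponent has just taken the last chip and therefore loses → W
n=1: →0(W) only, which is W, so L
n=2: →1(L), so W
n=3: →1(L), so W
n=4: →3(W), 2(W) — all W, so L
n=5: →4(L), so W
n=6: →4(L), so W
n=7: →6(W), 5(W), 0(W) — all W, so L
n=8: →7(L), so W
n=9: →7(L), so W
n=10: →9(W), 8(W), 3(W) — all W, so L
n=11: →10(L), so W
n=12: →10(L), so W
n=13: →12(W), 11(W), 6(W) — all W, so L
n=14: →13(L), so W
n=15: →13(L), so W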